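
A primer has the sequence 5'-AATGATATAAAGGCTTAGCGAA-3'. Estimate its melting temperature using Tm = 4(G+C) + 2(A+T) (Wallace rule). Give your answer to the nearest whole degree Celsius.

Base counts: A=10, T=5, G=5, C=2 (length 22).
Tm = 2·(10+5) + 4·(5+2) = 2·15 + 4·7 = 30 + 28 = 58°C.

58°C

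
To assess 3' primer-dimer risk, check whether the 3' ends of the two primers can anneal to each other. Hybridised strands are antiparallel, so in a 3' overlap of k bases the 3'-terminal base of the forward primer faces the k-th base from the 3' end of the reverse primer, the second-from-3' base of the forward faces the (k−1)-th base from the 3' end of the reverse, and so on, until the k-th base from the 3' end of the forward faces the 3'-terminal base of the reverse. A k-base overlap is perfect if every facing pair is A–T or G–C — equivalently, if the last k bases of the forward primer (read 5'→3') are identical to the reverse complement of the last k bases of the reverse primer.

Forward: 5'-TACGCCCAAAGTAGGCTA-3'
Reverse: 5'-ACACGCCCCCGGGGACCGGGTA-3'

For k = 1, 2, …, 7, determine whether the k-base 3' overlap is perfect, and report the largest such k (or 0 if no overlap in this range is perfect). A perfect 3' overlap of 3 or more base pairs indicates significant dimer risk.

Last 7 bases (5'→3') — forward …TAGGCTA, reverse …CCGGGTA.
Reverse complement of the reverse primer's last 7 bases: TACCCGG; its first k bases are the reverse complement of the reverse primer's last k bases, so a perfect k-base overlap needs the forward primer's last k bases to equal them.
Comparing (forward last k vs required): k=1: A vs T ✗; k=2: TA vs TA ✓; k=3: CTA vs TAC ✗; k=4: GCTA vs TACC ✗; k=5: GGCTA vs TACCC ✗; k=6: AGGCTA vs TACCCG ✗; k=7: TAGGCTA vs TACCCGG ✗.
Only k = 2 is perfect, so the longest perfect 3' overlap is 2.

Longest perfect overlap: 2 complementary base pairs; below the dimer-risk threshold (threshold 3).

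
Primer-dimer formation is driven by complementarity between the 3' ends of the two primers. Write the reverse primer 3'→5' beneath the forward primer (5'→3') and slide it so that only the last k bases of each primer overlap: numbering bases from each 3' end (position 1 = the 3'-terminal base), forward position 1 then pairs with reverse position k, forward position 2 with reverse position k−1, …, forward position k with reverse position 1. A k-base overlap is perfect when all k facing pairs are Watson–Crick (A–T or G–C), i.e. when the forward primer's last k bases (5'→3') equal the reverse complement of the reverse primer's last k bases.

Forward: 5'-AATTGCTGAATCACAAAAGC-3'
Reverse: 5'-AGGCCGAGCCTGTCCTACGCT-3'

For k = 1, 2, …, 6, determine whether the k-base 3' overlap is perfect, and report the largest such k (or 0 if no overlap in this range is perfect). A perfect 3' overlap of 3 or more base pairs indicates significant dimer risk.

Last 6 bases (5'→3') — forward …AAAAGC, reverse …TACGCT.
Reverse complement of the reverse primer's last 6 bases: AGCGTA; its first k bases are the reverse complement of the reverse primer's last k bases, so a perfect k-base overlap needs the forward primer's last k bases to equal them.
Comparing (forward last k vs required): k=1: C vs A ✗; k=2: GC vs AG ✗; k=3: AGC vs AGC ✓; k=4: AAGC vs AGCG ✗; k=5: AAAGC vs AGCGT ✗; k=6: AAAAGC vs AGCGTA ✗.
Only k = 3 is perfect, so the longest perfect 3' overlap is 3.

Longest perfect overlap: 3 complementary base pairs; significant dimer risk (threshold 3).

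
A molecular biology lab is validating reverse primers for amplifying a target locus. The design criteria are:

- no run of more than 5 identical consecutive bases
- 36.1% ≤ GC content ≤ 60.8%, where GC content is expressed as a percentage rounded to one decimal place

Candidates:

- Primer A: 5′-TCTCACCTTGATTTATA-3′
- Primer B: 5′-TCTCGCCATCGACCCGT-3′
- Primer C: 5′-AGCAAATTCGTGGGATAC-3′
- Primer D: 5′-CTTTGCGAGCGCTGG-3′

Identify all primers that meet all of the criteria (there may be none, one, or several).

Primer A (17 nt, A=4 T=8 G=1 C=4): longest run = 3 ✓; GC 5/17 = 29.4%, outside 36.1–60.8% ✗ — fails.
Primer B (17 nt, A=2 T=4 G=3 C=8): longest run = 3 ✓; GC 11/17 = 64.7%, outside 36.1–60.8% ✗ — fails.
Primer C (18 nt, A=6 T=4 G=5 C=3): longest run = 3 ✓; GC 8/18 = 44.4% ✓ — passes.
Primer D (15 nt, A=1 T=4 G=6 C=4): longest run = 3 ✓; GC 10/15 = 66.7%, outside 36.1–60.8% ✗ — fails.

Primer C only.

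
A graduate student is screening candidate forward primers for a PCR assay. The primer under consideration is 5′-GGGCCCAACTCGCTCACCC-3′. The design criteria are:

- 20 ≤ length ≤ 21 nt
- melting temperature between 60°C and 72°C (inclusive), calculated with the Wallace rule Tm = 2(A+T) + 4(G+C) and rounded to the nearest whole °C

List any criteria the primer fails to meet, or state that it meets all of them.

Base counts: A=3, T=2, G=4, C=10 (length 19).
length: length 19, outside 20–21 ✗
Tm: Tm = 2·5 + 4·14 = 66°C ✓

Fails: length.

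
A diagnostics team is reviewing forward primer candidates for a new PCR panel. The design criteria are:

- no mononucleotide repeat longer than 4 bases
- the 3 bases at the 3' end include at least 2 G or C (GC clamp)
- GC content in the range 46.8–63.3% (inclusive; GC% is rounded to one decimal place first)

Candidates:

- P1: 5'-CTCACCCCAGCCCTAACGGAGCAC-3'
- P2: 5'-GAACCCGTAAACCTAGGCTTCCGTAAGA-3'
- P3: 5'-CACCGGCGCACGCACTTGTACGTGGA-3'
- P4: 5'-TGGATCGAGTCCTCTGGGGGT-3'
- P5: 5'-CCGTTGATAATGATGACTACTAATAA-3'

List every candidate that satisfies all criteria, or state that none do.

None of the candidates satisfy all criteria.

P1 (24 nt, A=6 T=2 G=4 C=12): longest run = 4 ✓; 3' end CAC has 2 G/C ✓; GC 16/24 = 66.7%, outside 46.8–63.3% ✗ — fails.
P2 (28 nt, A=9 T=5 G=6 C=8): longest run = 3 ✓; 3' end AGA has 1 G/C, need ≥2 ✗; GC 14/28 = 50.0% ✓ — fails.
P3 (26 nt, A=5 T=4 G=8 C=9): longest run = 2 ✓; 3' end GGA has 2 G/C ✓; GC 17/26 = 65.4%, outside 46.8–63.3% ✗ — fails.
P4 (21 nt, A=2 T=6 G=9 C=4): longest run = 5, exceeds 4 ✗; 3' end GGT has 2 G/C ✓; GC 13/21 = 61.9% ✓ — fails.
P5 (26 nt, A=10 T=8 G=4 C=4): longest run = 2 ✓; 3' end TAA has 0 G/C, need ≥2 ✗; GC 8/26 = 30.8%, outside 46.8–63.3% ✗ — fails.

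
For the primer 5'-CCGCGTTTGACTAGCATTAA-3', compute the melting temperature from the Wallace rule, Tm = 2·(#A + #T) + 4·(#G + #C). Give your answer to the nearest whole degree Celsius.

58°C

Base counts: A=5, T=6, G=4, C=5 (length 20).
Tm = 2·(5+6) + 4·(4+5) = 2·11 + 4·9 = 22 + 36 = 58°C.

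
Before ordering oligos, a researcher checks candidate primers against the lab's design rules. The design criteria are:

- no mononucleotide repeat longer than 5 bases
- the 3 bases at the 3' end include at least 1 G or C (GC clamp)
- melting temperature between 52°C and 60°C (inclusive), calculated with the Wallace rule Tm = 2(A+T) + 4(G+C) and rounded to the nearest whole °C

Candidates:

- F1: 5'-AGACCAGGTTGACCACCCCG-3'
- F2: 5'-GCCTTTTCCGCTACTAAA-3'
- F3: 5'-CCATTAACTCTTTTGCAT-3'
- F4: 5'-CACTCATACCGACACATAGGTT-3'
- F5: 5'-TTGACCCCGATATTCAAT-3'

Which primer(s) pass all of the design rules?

None of the candidates satisfy all criteria.

F1 (20 nt, A=5 T=2 G=5 C=8): longest run = 4 ✓; 3' end CCG has 3 G/C ✓; Tm = 2·7 + 4·13 = 66°C, outside 52–60°C ✗ — fails.
F2 (18 nt, A=4 T=6 G=2 C=6): longest run = 4 ✓; 3' end AAA has 0 G/C, need ≥1 ✗; Tm = 2·10 + 4·8 = 52°C ✓ — fails.
F3 (18 nt, A=4 T=8 G=1 C=5): longest run = 4 ✓; 3' end CAT has 1 G/C ✓; Tm = 2·12 + 4·6 = 48°C, outside 52–60°C ✗ — fails.
F4 (22 nt, A=7 T=5 G=3 C=7): longest run = 2 ✓; 3' end GTT has 1 G/C ✓; Tm = 2·12 + 4·10 = 64°C, outside 52–60°C ✗ — fails.
F5 (18 nt, A=5 T=6 G=2 C=5): longest run = 4 ✓; 3' end AAT has 0 G/C, need ≥1 ✗; Tm = 2·11 + 4·7 = 50°C, outside 52–60°C ✗ — fails.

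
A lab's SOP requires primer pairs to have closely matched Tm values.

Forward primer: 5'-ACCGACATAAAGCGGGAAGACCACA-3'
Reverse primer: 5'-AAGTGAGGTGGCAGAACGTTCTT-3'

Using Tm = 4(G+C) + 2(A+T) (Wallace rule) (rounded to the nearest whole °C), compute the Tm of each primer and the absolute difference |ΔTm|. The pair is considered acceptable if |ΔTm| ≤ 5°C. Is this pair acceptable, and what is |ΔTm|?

|ΔTm| = 8°C; the pair is not acceptable.

Forward: A=11 T=1 G=6 C=7 → Tm = 2·12 + 4·13 = 76°C.
Reverse: A=6 T=6 G=8 C=3 → Tm = 2·12 + 4·11 = 68°C.
|ΔTm| = |76 − 68| = 8°C, > 5°C.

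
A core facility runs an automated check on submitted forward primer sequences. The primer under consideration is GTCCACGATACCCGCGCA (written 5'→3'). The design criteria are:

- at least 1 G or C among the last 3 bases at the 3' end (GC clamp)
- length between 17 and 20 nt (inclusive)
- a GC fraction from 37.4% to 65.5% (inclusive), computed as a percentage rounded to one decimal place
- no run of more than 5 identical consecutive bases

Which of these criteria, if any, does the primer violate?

Fails: GC content.

Base counts: A=4, T=2, G=4, C=8 (length 18).
GC clamp: 3' end GCA has 2 G/C ✓
length: length 18 ✓
GC content: GC 12/18 = 66.7%, outside 37.4–65.5% ✗
homopolymer run: longest run = 3 ✓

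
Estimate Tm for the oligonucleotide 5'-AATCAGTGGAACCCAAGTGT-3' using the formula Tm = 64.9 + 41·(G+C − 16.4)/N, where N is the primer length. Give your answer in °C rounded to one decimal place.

Base counts: A=7, T=4, G=5, C=4; G+C = 9, N = 20.
Tm = 64.9 + 41·(9 − 16.4)/20 = 64.9 + -303.40/20 = 49.7°C.

49.7°C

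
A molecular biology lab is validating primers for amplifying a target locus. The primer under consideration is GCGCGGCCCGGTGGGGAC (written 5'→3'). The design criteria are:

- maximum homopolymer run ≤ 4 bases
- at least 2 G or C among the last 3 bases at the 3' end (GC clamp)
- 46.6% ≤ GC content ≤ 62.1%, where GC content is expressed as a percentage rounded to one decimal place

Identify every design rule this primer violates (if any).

Fails: GC content.

Base counts: A=1, T=1, G=10, C=6 (length 18).
homopolymer run: longest run = 4 ✓
GC clamp: 3' end GAC has 2 G/C ✓
GC content: GC 16/18 = 88.9%, outside 46.6–62.1% ✗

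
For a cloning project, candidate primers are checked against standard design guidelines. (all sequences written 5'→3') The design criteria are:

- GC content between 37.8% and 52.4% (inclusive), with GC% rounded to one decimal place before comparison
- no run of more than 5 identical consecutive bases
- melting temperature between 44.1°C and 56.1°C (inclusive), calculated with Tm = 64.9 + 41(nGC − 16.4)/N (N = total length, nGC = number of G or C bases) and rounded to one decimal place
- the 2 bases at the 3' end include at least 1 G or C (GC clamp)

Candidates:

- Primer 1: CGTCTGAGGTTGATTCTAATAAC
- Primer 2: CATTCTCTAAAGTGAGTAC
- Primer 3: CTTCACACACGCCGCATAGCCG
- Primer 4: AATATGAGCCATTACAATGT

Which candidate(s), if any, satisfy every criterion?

Primer 1 only.

Primer 1 (23 nt, A=6 T=8 G=5 C=4): GC 9/23 = 39.1% ✓; longest run = 2 ✓; Tm = 64.9 + 41·(9 − 16.4)/23 = 51.7°C ✓; 3' end AC has 1 G/C ✓ — passes.
Primer 2 (19 nt, A=6 T=6 G=3 C=4): GC 7/19 = 36.8%, outside 37.8–52.4% ✗; longest run = 3 ✓; Tm = 64.9 + 41·(7 − 16.4)/19 = 44.6°C ✓; 3' end AC has 1 G/C ✓ — fails.
Primer 3 (22 nt, A=5 T=3 G=4 C=10): GC 14/22 = 63.6%, outside 37.8–52.4% ✗; longest run = 2 ✓; Tm = 64.9 + 41·(14 − 16.4)/22 = 60.4°C, outside 44.1–56.1°C ✗; 3' end CG has 2 G/C ✓ — fails.
Primer 4 (20 nt, A=8 T=6 G=3 C=3): GC 6/20 = 30.0%, outside 37.8–52.4% ✗; longest run = 2 ✓; Tm = 64.9 + 41·(6 − 16.4)/20 = 43.6°C, outside 44.1–56.1°C ✗; 3' end GT has 1 G/C ✓ — fails.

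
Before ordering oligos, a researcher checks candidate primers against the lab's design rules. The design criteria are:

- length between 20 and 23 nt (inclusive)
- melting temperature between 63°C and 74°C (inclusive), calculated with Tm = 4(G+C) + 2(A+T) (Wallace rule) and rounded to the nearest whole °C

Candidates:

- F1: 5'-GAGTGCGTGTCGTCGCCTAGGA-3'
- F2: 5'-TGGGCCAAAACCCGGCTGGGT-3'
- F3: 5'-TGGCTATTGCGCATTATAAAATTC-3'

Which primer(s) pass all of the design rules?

F1 (22 nt, A=3 T=5 G=9 C=5): length 22 ✓; Tm = 2·8 + 4·14 = 72°C ✓ — passes.
F2 (21 nt, A=4 T=3 G=8 C=6): length 21 ✓; Tm = 2·7 + 4·14 = 70°C ✓ — passes.
F3 (24 nt, A=7 T=9 G=4 C=4): length 24, outside 20–23 ✗; Tm = 2·16 + 4·8 = 64°C ✓ — fails.

F1 and F2.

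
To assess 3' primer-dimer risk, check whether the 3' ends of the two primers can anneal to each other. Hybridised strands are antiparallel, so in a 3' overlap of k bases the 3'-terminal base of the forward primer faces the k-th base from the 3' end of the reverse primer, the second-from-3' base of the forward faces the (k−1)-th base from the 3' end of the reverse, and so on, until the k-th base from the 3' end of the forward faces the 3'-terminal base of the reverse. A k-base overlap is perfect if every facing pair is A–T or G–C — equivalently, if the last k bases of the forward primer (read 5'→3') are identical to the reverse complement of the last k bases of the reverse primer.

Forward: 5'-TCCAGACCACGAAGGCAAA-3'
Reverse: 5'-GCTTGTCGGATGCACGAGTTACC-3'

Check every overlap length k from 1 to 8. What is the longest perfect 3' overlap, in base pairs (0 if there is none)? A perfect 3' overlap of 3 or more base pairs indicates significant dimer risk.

Last 8 bases (5'→3') — forward …AAGGCAAA, reverse …GAGTTACC.
Reverse complement of the reverse primer's last 8 bases: GGTAACTC; its first k bases are the reverse complement of the reverse primer's last k bases, so a perfect k-base overlap needs the forward primer's last k bases to equal them.
Comparing (forward last k vs required): k=1: A vs G ✗; k=2: AA vs GG ✗; k=3: AAA vs GGT ✗; k=4: CAAA vs GGTA ✗; k=5: GCAAA vs GGTAA ✗; k=6: GGCAAA vs GGTAAC ✗; k=7: AGGCAAA vs GGTAACT ✗; k=8: AAGGCAAA vs GGTAACTC ✗.
No overlap length from 1 to 8 is perfect, so the longest perfect 3' overlap is 0.

Longest perfect overlap: 0 complementary base pairs; below the dimer-risk threshold (threshold 3).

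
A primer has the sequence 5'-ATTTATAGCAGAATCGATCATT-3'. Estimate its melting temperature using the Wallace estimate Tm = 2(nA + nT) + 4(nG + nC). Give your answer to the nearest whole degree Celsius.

Base counts: A=8, T=8, G=3, C=3 (length 22).
Tm = 2·(8+8) + 4·(3+3) = 2·16 + 4·6 = 32 + 24 = 56°C.

56°C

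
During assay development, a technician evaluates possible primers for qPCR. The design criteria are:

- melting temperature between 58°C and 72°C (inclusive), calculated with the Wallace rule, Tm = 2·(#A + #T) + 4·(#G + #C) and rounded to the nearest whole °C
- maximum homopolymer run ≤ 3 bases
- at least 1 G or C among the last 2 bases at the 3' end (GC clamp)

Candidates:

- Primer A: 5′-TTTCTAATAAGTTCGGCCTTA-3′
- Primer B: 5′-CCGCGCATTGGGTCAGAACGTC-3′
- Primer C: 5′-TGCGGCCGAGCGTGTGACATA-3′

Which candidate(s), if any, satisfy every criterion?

Primer B only.

Primer A (21 nt, A=5 T=9 G=3 C=4): Tm = 2·14 + 4·7 = 56°C, outside 58–72°C ✗; longest run = 3 ✓; 3' end TA has 0 G/C, need ≥1 ✗ — fails.
Primer B (22 nt, A=4 T=4 G=7 C=7): Tm = 2·8 + 4·14 = 72°C ✓; longest run = 3 ✓; 3' end TC has 1 G/C ✓ — passes.
Primer C (21 nt, A=4 T=4 G=8 C=5): Tm = 2·8 + 4·13 = 68°C ✓; longest run = 2 ✓; 3' end TA has 0 G/C, need ≥1 ✗ — fails.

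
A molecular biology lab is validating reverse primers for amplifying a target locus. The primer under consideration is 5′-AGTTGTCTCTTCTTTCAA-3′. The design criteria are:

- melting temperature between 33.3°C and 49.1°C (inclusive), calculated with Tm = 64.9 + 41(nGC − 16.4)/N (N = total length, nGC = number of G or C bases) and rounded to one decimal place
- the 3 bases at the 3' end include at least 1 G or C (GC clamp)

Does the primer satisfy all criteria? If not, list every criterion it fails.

Base counts: A=3, T=9, G=2, C=4 (length 18).
Tm: Tm = 64.9 + 41·(6 − 16.4)/18 = 41.2°C ✓
GC clamp: 3' end CAA has 1 G/C ✓

Meets all criteria.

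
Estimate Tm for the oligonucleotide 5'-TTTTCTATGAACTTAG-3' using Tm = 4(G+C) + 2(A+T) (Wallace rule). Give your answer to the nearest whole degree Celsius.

Base counts: A=4, T=8, G=2, C=2 (length 16).
Tm = 2·(4+8) + 4·(2+2) = 2·12 + 4·4 = 24 + 16 = 40°C.

40°C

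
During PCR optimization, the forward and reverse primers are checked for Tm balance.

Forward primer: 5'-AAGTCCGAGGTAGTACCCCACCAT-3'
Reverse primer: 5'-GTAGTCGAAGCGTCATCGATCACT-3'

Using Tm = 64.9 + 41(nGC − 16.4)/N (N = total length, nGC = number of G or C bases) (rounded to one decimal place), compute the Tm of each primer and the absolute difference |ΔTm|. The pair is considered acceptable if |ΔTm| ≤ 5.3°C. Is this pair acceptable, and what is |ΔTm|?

Forward: G+C = 13, N = 24 → Tm = 64.9 + 41·(13 − 16.4)/24 = 59.1°C.
Reverse: G+C = 12, N = 24 → Tm = 64.9 + 41·(12 − 16.4)/24 = 57.4°C.
|ΔTm| = |59.1 − 57.4| = 1.7°C, ≤ 5.3°C.

|ΔTm| = 1.7°C; the pair is acceptable.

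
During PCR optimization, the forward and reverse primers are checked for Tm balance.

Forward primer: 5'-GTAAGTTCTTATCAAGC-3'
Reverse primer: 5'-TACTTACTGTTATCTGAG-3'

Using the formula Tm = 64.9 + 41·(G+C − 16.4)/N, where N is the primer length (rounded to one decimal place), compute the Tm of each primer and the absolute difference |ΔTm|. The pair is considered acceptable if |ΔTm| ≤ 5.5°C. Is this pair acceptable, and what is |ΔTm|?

Forward: G+C = 6, N = 17 → Tm = 64.9 + 41·(6 − 16.4)/17 = 39.8°C.
Reverse: G+C = 6, N = 18 → Tm = 64.9 + 41·(6 − 16.4)/18 = 41.2°C.
|ΔTm| = |39.8 − 41.2| = 1.4°C, ≤ 5.5°C.

|ΔTm| = 1.4°C; the pair is acceptable.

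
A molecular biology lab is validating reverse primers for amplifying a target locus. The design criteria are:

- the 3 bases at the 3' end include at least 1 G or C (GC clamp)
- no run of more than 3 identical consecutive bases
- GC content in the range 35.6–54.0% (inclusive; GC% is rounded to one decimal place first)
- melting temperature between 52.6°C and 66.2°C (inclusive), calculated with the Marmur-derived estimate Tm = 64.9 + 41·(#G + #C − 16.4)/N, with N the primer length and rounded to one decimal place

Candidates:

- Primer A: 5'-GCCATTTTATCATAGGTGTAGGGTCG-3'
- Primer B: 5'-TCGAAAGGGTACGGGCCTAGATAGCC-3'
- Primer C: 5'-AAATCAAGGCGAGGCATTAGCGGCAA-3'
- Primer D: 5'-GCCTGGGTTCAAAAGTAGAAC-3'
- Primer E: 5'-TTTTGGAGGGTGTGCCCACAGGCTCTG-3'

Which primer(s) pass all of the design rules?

Primer C only.

Primer A (26 nt, A=5 T=9 G=8 C=4): 3' end TCG has 2 G/C ✓; longest run = 4, exceeds 3 ✗; GC 12/26 = 46.2% ✓; Tm = 64.9 + 41·(12 − 16.4)/26 = 58.0°C ✓ — fails.
Primer B (26 nt, A=7 T=4 G=9 C=6): 3' end GCC has 3 G/C ✓; longest run = 3 ✓; GC 15/26 = 57.7%, outside 35.6–54.0% ✗; Tm = 64.9 + 41·(15 − 16.4)/26 = 62.7°C ✓ — fails.
Primer C (26 nt, A=10 T=3 G=8 C=5): 3' end CAA has 1 G/C ✓; longest run = 3 ✓; GC 13/26 = 50.0% ✓; Tm = 64.9 + 41·(13 − 16.4)/26 = 59.5°C ✓ — passes.
Primer D (21 nt, A=7 T=4 G=6 C=4): 3' end AAC has 1 G/C ✓; longest run = 4, exceeds 3 ✗; GC 10/21 = 47.6% ✓; Tm = 64.9 + 41·(10 − 16.4)/21 = 52.4°C, outside 52.6–66.2°C ✗ — fails.
Primer E (27 nt, A=3 T=8 G=10 C=6): 3' end CTG has 2 G/C ✓; longest run = 4, exceeds 3 ✗; GC 16/27 = 59.3%, outside 35.6–54.0% ✗; Tm = 64.9 + 41·(16 − 16.4)/27 = 64.3°C ✓ — fails.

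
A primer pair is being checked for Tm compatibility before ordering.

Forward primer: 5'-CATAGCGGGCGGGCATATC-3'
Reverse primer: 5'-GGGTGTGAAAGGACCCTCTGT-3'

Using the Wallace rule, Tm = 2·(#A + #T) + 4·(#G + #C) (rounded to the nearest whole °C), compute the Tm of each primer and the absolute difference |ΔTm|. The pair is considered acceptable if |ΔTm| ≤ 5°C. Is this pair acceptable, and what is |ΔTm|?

Forward: A=4 T=3 G=7 C=5 → Tm = 2·7 + 4·12 = 62°C.
Reverse: A=4 T=5 G=8 C=4 → Tm = 2·9 + 4·12 = 66°C.
|ΔTm| = |62 − 66| = 4°C, ≤ 5°C.

|ΔTm| = 4°C; the pair is acceptable.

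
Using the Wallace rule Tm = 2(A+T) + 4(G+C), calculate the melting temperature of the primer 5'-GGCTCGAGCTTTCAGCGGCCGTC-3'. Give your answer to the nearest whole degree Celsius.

Base counts: A=2, T=5, G=8, C=8 (length 23).
Tm = 2·(2+5) + 4·(8+8) = 2·7 + 4·16 = 14 + 64 = 78°C.

78°C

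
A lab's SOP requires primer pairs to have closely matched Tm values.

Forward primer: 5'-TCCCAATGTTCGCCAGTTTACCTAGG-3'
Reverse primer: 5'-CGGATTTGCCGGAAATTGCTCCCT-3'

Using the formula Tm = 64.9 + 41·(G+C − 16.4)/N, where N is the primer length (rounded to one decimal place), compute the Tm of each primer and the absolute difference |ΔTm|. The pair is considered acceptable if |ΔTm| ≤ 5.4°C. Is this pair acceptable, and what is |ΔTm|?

Forward: G+C = 13, N = 26 → Tm = 64.9 + 41·(13 − 16.4)/26 = 59.5°C.
Reverse: G+C = 13, N = 24 → Tm = 64.9 + 41·(13 − 16.4)/24 = 59.1°C.
|ΔTm| = |59.5 − 59.1| = 0.4°C, ≤ 5.4°C.

|ΔTm| = 0.4°C; the pair is acceptable.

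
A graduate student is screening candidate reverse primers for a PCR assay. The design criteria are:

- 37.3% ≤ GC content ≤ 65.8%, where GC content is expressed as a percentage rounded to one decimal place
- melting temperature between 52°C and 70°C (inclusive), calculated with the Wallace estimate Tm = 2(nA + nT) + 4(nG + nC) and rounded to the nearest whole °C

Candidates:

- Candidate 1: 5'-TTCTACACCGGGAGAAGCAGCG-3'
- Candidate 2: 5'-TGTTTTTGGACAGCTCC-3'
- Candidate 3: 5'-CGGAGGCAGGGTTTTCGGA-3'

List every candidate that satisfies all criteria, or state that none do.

Candidate 1 and Candidate 3.

Candidate 1 (22 nt, A=6 T=3 G=7 C=6): GC 13/22 = 59.1% ✓; Tm = 2·9 + 4·13 = 70°C ✓ — passes.
Candidate 2 (17 nt, A=2 T=7 G=4 C=4): GC 8/17 = 47.1% ✓; Tm = 2·9 + 4·8 = 50°C, outside 52–70°C ✗ — fails.
Candidate 3 (19 nt, A=3 T=4 G=9 C=3): GC 12/19 = 63.2% ✓; Tm = 2·7 + 4·12 = 62°C ✓ — passes.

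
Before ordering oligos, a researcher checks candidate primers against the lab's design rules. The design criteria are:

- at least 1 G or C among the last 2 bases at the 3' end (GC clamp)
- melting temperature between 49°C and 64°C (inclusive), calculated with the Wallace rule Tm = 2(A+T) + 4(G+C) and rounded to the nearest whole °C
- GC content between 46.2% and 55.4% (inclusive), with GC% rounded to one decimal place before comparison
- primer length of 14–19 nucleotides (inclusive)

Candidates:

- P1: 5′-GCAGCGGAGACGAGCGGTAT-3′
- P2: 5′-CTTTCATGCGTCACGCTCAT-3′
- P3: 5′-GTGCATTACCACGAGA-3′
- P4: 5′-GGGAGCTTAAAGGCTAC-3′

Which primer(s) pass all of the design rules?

P1 (20 nt, A=5 T=2 G=9 C=4): 3' end AT has 0 G/C, need ≥1 ✗; Tm = 2·7 + 4·13 = 66°C, outside 49–64°C ✗; GC 13/20 = 65.0%, outside 46.2–55.4% ✗; length 20, outside 14–19 ✗ — fails.
P2 (20 nt, A=3 T=7 G=3 C=7): 3' end AT has 0 G/C, need ≥1 ✗; Tm = 2·10 + 4·10 = 60°C ✓; GC 10/20 = 50.0% ✓; length 20, outside 14–19 ✗ — fails.
P3 (16 nt, A=5 T=3 G=4 C=4): 3' end GA has 1 G/C ✓; Tm = 2·8 + 4·8 = 48°C, outside 49–64°C ✗; GC 8/16 = 50.0% ✓; length 16 ✓ — fails.
P4 (17 nt, A=5 T=3 G=6 C=3): 3' end AC has 1 G/C ✓; Tm = 2·8 + 4·9 = 52°C ✓; GC 9/17 = 52.9% ✓; length 17 ✓ — passes.

P4 only.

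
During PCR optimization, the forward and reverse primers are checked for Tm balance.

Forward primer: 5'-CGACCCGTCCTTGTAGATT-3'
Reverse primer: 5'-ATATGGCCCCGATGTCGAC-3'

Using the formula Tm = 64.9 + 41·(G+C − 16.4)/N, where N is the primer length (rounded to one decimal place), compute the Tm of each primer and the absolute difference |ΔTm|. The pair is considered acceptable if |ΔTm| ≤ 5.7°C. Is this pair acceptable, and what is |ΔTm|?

|ΔTm| = 2.1°C; the pair is acceptable.

Forward: G+C = 10, N = 19 → Tm = 64.9 + 41·(10 − 16.4)/19 = 51.1°C.
Reverse: G+C = 11, N = 19 → Tm = 64.9 + 41·(11 − 16.4)/19 = 53.2°C.
|ΔTm| = |51.1 − 53.2| = 2.1°C, ≤ 5.7°C.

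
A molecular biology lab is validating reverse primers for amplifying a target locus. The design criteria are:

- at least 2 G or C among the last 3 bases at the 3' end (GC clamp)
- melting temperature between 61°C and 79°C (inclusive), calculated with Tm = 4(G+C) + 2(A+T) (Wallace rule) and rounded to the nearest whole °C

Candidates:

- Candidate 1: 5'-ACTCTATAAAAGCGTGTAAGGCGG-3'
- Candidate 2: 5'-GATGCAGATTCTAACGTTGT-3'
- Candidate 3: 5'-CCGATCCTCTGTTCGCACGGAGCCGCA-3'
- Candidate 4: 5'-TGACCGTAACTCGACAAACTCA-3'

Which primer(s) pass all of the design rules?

Candidate 1 (24 nt, A=8 T=5 G=7 C=4): 3' end CGG has 3 G/C ✓; Tm = 2·13 + 4·11 = 70°C ✓ — passes.
Candidate 2 (20 nt, A=5 T=7 G=5 C=3): 3' end TGT has 1 G/C, need ≥2 ✗; Tm = 2·12 + 4·8 = 56°C, outside 61–79°C ✗ — fails.
Candidate 3 (27 nt, A=4 T=5 G=7 C=11): 3' end GCA has 2 G/C ✓; Tm = 2·9 + 4·18 = 90°C, outside 61–79°C ✗ — fails.
Candidate 4 (22 nt, A=8 T=4 G=3 C=7): 3' end TCA has 1 G/C, need ≥2 ✗; Tm = 2·12 + 4·10 = 64°C ✓ — fails.

Candidate 1 only.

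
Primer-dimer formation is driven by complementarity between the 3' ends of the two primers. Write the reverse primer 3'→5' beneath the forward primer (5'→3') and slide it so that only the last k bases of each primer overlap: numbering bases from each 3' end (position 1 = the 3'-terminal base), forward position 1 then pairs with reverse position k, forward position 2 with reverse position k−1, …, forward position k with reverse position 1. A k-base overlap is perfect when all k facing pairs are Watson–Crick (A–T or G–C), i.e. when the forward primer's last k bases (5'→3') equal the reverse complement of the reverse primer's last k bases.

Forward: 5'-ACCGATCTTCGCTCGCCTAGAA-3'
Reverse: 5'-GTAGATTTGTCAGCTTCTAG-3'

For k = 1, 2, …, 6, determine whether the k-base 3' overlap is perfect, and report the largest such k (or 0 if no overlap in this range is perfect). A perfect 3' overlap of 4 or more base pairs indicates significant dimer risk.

Longest perfect overlap: 6 complementary base pairs; significant dimer risk (threshold 4).

Last 6 bases (5'→3') — forward …CTAGAA, reverse …TTCTAG.
Reverse complement of the reverse primer's last 6 bases: CTAGAA; its first k bases are the reverse complement of the reverse primer's last k bases, so a perfect k-base overlap needs the forward primer's last k bases to equal them.
Comparing (forward last k vs required): k=1: A vs C ✗; k=2: AA vs CT ✗; k=3: GAA vs CTA ✗; k=4: AGAA vs CTAG ✗; k=5: TAGAA vs CTAGA ✗; k=6: CTAGAA vs CTAGAA ✓.
Only k = 6 is perfect, so the longest perfect 3' overlap is 6.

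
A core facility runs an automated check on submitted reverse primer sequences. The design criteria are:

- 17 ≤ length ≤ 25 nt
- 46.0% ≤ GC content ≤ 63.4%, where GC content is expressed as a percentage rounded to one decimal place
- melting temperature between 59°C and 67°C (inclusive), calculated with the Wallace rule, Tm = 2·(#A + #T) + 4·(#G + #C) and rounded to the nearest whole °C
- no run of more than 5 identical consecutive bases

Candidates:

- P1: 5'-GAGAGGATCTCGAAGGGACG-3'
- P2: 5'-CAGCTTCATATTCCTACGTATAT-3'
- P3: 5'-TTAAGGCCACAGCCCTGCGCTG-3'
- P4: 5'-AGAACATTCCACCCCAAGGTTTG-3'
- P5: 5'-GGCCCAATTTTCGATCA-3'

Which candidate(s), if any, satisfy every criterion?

P1 (20 nt, A=6 T=2 G=9 C=3): length 20 ✓; GC 12/20 = 60.0% ✓; Tm = 2·8 + 4·12 = 64°C ✓; longest run = 3 ✓ — passes.
P2 (23 nt, A=6 T=9 G=2 C=6): length 23 ✓; GC 8/23 = 34.8%, outside 46.0–63.4% ✗; Tm = 2·15 + 4·8 = 62°C ✓; longest run = 2 ✓ — fails.
P3 (22 nt, A=4 T=4 G=6 C=8): length 22 ✓; GC 14/22 = 63.6%, outside 46.0–63.4% ✗; Tm = 2·8 + 4·14 = 72°C, outside 59–67°C ✗; longest run = 3 ✓ — fails.
P4 (23 nt, A=7 T=5 G=4 C=7): length 23 ✓; GC 11/23 = 47.8% ✓; Tm = 2·12 + 4·11 = 68°C, outside 59–67°C ✗; longest run = 4 ✓ — fails.
P5 (17 nt, A=4 T=5 G=3 C=5): length 17 ✓; GC 8/17 = 47.1% ✓; Tm = 2·9 + 4·8 = 50°C, outside 59–67°C ✗; longest run = 4 ✓ — fails.

P1 only.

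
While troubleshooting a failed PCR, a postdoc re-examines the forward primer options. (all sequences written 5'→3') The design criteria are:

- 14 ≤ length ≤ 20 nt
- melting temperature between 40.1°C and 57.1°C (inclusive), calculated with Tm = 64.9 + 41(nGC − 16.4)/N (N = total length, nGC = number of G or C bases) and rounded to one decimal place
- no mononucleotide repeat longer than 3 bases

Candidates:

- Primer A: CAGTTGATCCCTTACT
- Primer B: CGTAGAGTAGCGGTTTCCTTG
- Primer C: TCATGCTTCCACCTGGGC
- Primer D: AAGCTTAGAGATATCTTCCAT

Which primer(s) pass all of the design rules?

Primer A and Primer C.

Primer A (16 nt, A=3 T=6 G=2 C=5): length 16 ✓; Tm = 64.9 + 41·(7 − 16.4)/16 = 40.8°C ✓; longest run = 3 ✓ — passes.
Primer B (21 nt, A=3 T=7 G=7 C=4): length 21, outside 14–20 ✗; Tm = 64.9 + 41·(11 − 16.4)/21 = 54.4°C ✓; longest run = 3 ✓ — fails.
Primer C (18 nt, A=2 T=5 G=4 C=7): length 18 ✓; Tm = 64.9 + 41·(11 − 16.4)/18 = 52.6°C ✓; longest run = 3 ✓ — passes.
Primer D (21 nt, A=7 T=7 G=3 C=4): length 21, outside 14–20 ✗; Tm = 64.9 + 41·(7 − 16.4)/21 = 46.5°C ✓; longest run = 2 ✓ — fails.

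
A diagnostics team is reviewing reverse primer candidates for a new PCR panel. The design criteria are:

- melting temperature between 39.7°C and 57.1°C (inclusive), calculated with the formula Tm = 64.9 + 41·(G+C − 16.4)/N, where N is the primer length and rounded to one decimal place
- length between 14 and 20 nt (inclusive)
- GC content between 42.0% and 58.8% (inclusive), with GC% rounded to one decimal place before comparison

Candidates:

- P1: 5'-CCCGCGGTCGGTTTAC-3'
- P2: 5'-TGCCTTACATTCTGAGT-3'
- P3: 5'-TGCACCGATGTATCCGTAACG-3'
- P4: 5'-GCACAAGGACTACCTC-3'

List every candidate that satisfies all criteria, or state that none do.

P1 (16 nt, A=1 T=4 G=5 C=6): Tm = 64.9 + 41·(11 − 16.4)/16 = 51.1°C ✓; length 16 ✓; GC 11/16 = 68.8%, outside 42.0–58.8% ✗ — fails.
P2 (17 nt, A=3 T=7 G=3 C=4): Tm = 64.9 + 41·(7 − 16.4)/17 = 42.2°C ✓; length 17 ✓; GC 7/17 = 41.2%, outside 42.0–58.8% ✗ — fails.
P3 (21 nt, A=5 T=5 G=5 C=6): Tm = 64.9 + 41·(11 − 16.4)/21 = 54.4°C ✓; length 21, outside 14–20 ✗; GC 11/21 = 52.4% ✓ — fails.
P4 (16 nt, A=5 T=2 G=3 C=6): Tm = 64.9 + 41·(9 − 16.4)/16 = 45.9°C ✓; length 16 ✓; GC 9/16 = 56.3% ✓ — passes.

P4 only.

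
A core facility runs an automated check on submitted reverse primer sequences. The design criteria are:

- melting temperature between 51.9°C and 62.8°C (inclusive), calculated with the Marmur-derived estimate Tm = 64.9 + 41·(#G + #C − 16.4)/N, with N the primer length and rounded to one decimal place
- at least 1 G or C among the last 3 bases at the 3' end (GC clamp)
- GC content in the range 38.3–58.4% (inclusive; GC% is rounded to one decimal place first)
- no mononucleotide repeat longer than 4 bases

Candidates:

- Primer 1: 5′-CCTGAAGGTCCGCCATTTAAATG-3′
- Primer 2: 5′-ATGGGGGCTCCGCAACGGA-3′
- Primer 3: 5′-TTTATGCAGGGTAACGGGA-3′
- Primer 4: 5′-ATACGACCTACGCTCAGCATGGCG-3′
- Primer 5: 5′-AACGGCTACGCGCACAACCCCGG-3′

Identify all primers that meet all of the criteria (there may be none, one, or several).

Primer 1 (23 nt, A=6 T=6 G=5 C=6): Tm = 64.9 + 41·(11 − 16.4)/23 = 55.3°C ✓; 3' end ATG has 1 G/C ✓; GC 11/23 = 47.8% ✓; longest run = 3 ✓ — passes.
Primer 2 (19 nt, A=4 T=2 G=8 C=5): Tm = 64.9 + 41·(13 − 16.4)/19 = 57.6°C ✓; 3' end GGA has 2 G/C ✓; GC 13/19 = 68.4%, outside 38.3–58.4% ✗; longest run = 5, exceeds 4 ✗ — fails.
Primer 3 (19 nt, A=5 T=5 G=7 C=2): Tm = 64.9 + 41·(9 − 16.4)/19 = 48.9°C, outside 51.9–62.8°C ✗; 3' end GGA has 2 G/C ✓; GC 9/19 = 47.4% ✓; longest run = 3 ✓ — fails.
Primer 4 (24 nt, A=6 T=4 G=6 C=8): Tm = 64.9 + 41·(14 − 16.4)/24 = 60.8°C ✓; 3' end GCG has 3 G/C ✓; GC 14/24 = 58.3% ✓; longest run = 2 ✓ — passes.
Primer 5 (23 nt, A=6 T=1 G=6 C=10): Tm = 64.9 + 41·(16 − 16.4)/23 = 64.2°C, outside 51.9–62.8°C ✗; 3' end CGG has 3 G/C ✓; GC 16/23 = 69.6%, outside 38.3–58.4% ✗; longest run = 4 ✓ — fails.

Primer 1 and Primer 4.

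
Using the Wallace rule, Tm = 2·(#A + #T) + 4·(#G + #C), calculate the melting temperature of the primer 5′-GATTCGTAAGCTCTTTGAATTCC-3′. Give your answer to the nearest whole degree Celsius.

64°C

Base counts: A=5, T=9, G=4, C=5 (length 23).
Tm = 2·(5+9) + 4·(4+5) = 2·14 + 4·9 = 28 + 36 = 64°C.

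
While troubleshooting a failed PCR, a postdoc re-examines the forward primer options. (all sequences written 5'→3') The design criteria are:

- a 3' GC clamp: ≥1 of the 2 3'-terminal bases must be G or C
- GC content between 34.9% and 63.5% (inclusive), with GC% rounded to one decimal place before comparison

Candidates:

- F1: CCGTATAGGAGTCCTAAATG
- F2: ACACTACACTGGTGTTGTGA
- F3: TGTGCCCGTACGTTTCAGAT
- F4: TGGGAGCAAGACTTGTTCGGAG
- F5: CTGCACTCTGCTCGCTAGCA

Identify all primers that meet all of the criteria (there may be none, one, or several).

F1 (20 nt, A=6 T=5 G=5 C=4): 3' end TG has 1 G/C ✓; GC 9/20 = 45.0% ✓ — passes.
F2 (20 nt, A=5 T=6 G=5 C=4): 3' end GA has 1 G/C ✓; GC 9/20 = 45.0% ✓ — passes.
F3 (20 nt, A=3 T=7 G=5 C=5): 3' end AT has 0 G/C, need ≥1 ✗; GC 10/20 = 50.0% ✓ — fails.
F4 (22 nt, A=5 T=5 G=9 C=3): 3' end AG has 1 G/C ✓; GC 12/22 = 54.5% ✓ — passes.
F5 (20 nt, A=3 T=5 G=4 C=8): 3' end CA has 1 G/C ✓; GC 12/20 = 60.0% ✓ — passes.

F1, F2, F4 and F5.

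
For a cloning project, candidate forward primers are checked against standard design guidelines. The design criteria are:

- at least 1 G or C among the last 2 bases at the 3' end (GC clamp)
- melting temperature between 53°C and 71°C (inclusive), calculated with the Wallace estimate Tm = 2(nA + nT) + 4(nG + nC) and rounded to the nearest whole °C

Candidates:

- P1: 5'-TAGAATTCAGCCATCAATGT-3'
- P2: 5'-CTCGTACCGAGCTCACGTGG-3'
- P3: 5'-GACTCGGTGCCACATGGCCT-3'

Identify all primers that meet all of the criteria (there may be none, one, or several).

P1 (20 nt, A=7 T=6 G=3 C=4): 3' end GT has 1 G/C ✓; Tm = 2·13 + 4·7 = 54°C ✓ — passes.
P2 (20 nt, A=3 T=4 G=6 C=7): 3' end GG has 2 G/C ✓; Tm = 2·7 + 4·13 = 66°C ✓ — passes.
P3 (20 nt, A=3 T=4 G=6 C=7): 3' end CT has 1 G/C ✓; Tm = 2·7 + 4·13 = 66°C ✓ — passes.

P1, P2 and P3.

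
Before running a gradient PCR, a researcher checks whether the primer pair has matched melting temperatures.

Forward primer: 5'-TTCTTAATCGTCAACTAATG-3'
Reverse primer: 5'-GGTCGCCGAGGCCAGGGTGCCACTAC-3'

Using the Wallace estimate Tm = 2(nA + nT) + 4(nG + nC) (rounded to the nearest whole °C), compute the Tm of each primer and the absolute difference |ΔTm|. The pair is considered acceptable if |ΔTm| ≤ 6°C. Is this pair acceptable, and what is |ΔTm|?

Forward: A=6 T=8 G=2 C=4 → Tm = 2·14 + 4·6 = 52°C.
Reverse: A=4 T=3 G=10 C=9 → Tm = 2·7 + 4·19 = 90°C.
|ΔTm| = |52 − 90| = 38°C, > 6°C.

|ΔTm| = 38°C; the pair is not acceptable.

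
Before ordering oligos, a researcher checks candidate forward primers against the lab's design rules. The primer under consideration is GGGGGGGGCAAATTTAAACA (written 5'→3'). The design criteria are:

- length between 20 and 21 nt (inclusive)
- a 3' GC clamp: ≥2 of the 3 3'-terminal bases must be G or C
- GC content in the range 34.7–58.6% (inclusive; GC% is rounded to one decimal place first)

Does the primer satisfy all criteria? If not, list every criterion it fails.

Base counts: A=7, T=3, G=8, C=2 (length 20).
length: length 20 ✓
GC clamp: 3' end ACA has 1 G/C, need ≥2 ✗
GC content: GC 10/20 = 50.0% ✓

Fails: GC clamp.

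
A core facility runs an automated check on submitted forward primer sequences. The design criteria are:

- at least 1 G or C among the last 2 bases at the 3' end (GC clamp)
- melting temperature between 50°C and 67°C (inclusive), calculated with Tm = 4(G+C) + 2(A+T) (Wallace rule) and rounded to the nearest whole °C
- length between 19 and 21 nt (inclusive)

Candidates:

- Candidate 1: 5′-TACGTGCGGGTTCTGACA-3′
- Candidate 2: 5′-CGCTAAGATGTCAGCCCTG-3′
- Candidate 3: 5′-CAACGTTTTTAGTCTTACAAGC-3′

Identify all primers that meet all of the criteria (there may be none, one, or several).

Candidate 2 only.

Candidate 1 (18 nt, A=3 T=5 G=6 C=4): 3' end CA has 1 G/C ✓; Tm = 2·8 + 4·10 = 56°C ✓; length 18, outside 19–21 ✗ — fails.
Candidate 2 (19 nt, A=4 T=4 G=5 C=6): 3' end TG has 1 G/C ✓; Tm = 2·8 + 4·11 = 60°C ✓; length 19 ✓ — passes.
Candidate 3 (22 nt, A=6 T=8 G=3 C=5): 3' end GC has 2 G/C ✓; Tm = 2·14 + 4·8 = 60°C ✓; length 22, outside 19–21 ✗ — fails.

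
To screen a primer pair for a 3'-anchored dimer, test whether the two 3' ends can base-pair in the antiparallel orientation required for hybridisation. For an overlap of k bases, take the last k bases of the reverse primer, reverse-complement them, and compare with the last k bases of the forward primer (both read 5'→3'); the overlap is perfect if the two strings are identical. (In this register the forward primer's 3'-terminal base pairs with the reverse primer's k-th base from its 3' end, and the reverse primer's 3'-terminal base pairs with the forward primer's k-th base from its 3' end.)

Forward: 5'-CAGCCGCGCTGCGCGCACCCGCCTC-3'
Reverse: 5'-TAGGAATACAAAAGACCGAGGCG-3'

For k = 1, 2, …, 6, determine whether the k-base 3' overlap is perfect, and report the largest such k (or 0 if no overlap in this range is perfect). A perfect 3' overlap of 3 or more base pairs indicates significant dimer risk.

Longest perfect overlap: 6 complementary base pairs; significant dimer risk (threshold 3).

Last 6 bases (5'→3') — forward …CGCCTC, reverse …GAGGCG.
Reverse complement of the reverse primer's last 6 bases: CGCCTC; its first k bases are the reverse complement of the reverse primer's last k bases, so a perfect k-base overlap needs the forward primer's last k bases to equal them.
Comparing (forward last k vs required): k=1: C vs C ✓; k=2: TC vs CG ✗; k=3: CTC vs CGC ✗; k=4: CCTC vs CGCC ✗; k=5: GCCTC vs CGCCT ✗; k=6: CGCCTC vs CGCCTC ✓.
Perfect overlaps at k = 1, 6; the largest is 6.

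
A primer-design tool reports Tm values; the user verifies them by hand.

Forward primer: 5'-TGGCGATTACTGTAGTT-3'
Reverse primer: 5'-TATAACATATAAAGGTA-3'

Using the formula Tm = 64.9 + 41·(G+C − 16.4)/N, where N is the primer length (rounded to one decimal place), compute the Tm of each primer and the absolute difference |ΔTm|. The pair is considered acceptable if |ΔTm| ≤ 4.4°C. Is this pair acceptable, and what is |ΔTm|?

|ΔTm| = 9.6°C; the pair is not acceptable.

Forward: G+C = 7, N = 17 → Tm = 64.9 + 41·(7 − 16.4)/17 = 42.2°C.
Reverse: G+C = 3, N = 17 → Tm = 64.9 + 41·(3 − 16.4)/17 = 32.6°C.
|ΔTm| = |42.2 − 32.6| = 9.6°C, > 4.4°C.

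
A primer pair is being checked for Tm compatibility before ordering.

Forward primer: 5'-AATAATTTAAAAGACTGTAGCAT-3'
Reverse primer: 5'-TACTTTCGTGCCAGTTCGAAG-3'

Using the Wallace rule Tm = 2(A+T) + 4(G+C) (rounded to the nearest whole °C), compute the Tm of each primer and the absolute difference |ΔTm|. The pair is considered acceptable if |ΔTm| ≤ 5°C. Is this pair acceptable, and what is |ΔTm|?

Forward: A=11 T=7 G=3 C=2 → Tm = 2·18 + 4·5 = 56°C.
Reverse: A=4 T=7 G=5 C=5 → Tm = 2·11 + 4·10 = 62°C.
|ΔTm| = |56 − 62| = 6°C, > 5°C.

|ΔTm| = 6°C; the pair is not acceptable.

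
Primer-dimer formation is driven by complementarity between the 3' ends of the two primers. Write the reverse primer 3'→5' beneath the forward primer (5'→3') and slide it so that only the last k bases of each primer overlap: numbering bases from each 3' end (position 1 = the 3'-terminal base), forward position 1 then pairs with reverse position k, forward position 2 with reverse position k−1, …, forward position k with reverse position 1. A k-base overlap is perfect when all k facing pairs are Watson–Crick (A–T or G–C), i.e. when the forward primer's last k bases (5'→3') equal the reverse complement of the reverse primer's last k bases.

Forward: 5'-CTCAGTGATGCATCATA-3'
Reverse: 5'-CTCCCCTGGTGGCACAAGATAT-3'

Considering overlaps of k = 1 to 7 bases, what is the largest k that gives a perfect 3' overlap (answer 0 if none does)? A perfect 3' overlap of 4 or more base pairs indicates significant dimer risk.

Longest perfect overlap: 3 complementary base pairs; below the dimer-risk threshold (threshold 4).

Last 7 bases (5'→3') — forward …CATCATA, reverse …AAGATAT.
Reverse complement of the reverse primer's last 7 bases: ATATCTT; its first k bases are the reverse complement of the reverse primer's last k bases, so a perfect k-base overlap needs the forward primer's last k bases to equal them.
Comparing (forward last k vs required): k=1: A vs A ✓; k=2: TA vs AT ✗; k=3: ATA vs ATA ✓; k=4: CATA vs ATAT ✗; k=5: TCATA vs ATATC ✗; k=6: ATCATA vs ATATCT ✗; k=7: CATCATA vs ATATCTT ✗.
Perfect overlaps at k = 1, 3; the largest is 3.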